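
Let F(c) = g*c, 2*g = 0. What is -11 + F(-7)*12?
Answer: -11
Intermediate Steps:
g = 0 (g = (½)*0 = 0)
F(c) = 0 (F(c) = 0*c = 0)
-11 + F(-7)*12 = -11 + 0*12 = -11 + 0 = -11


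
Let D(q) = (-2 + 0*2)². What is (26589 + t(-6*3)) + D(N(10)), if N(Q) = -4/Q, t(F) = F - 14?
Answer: 26561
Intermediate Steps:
t(F) = -14 + F
D(q) = 4 (D(q) = (-2 + 0)² = (-2)² = 4)
(26589 + t(-6*3)) + D(N(10)) = (26589 + (-14 - 6*3)) + 4 = (26589 + (-14 - 18)) + 4 = (26589 - 32) + 4 = 26557 + 4 = 26561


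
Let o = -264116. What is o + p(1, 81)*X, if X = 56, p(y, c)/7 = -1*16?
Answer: -270388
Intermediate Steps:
p(y, c) = -112 (p(y, c) = 7*(-1*16) = 7*(-16) = -112)
o + p(1, 81)*X = -264116 - 112*56 = -264116 - 6272 = -270388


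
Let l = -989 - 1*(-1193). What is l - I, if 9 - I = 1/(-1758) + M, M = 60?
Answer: 448289/1758 ≈ 255.00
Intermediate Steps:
I = -89657/1758 (I = 9 - (1/(-1758) + 60) = 9 - (-1/1758 + 60) = 9 - 1*105479/1758 = 9 - 105479/1758 = -89657/1758 ≈ -50.999)
l = 204 (l = -989 + 1193 = 204)
l - I = 204 - 1*(-89657/1758) = 204 + 89657/1758 = 448289/1758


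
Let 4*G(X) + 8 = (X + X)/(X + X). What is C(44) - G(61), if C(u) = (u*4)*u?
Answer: 30983/4 ≈ 7745.8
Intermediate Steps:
G(X) = -7/4 (G(X) = -2 + ((X + X)/(X + X))/4 = -2 + ((2*X)/((2*X)))/4 = -2 + ((2*X)*(1/(2*X)))/4 = -2 + (¼)*1 = -2 + ¼ = -7/4)
C(u) = 4*u² (C(u) = (4*u)*u = 4*u²)
C(44) - G(61) = 4*44² - 1*(-7/4) = 4*1936 + 7/4 = 7744 + 7/4 = 30983/4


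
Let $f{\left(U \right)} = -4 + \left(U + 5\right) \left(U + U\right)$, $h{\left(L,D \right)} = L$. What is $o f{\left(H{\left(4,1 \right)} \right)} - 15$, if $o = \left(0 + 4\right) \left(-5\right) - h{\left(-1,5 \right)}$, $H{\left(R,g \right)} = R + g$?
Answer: $-1839$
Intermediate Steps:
$o = -19$ ($o = \left(0 + 4\right) \left(-5\right) - -1 = 4 \left(-5\right) + 1 = -20 + 1 = -19$)
$f{\left(U \right)} = -4 + 2 U \left(5 + U\right)$ ($f{\left(U \right)} = -4 + \left(5 + U\right) 2 U = -4 + 2 U \left(5 + U\right)$)
$o f{\left(H{\left(4,1 \right)} \right)} - 15 = - 19 \left(-4 + 2 \left(4 + 1\right)^{2} + 10 \left(4 + 1\right)\right) - 15 = - 19 \left(-4 + 2 \cdot 5^{2} + 10 \cdot 5\right) - 15 = - 19 \left(-4 + 2 \cdot 25 + 50\right) - 15 = - 19 \left(-4 + 50 + 50\right) - 15 = \left(-19\right) 96 - 15 = -1824 - 15 = -1839$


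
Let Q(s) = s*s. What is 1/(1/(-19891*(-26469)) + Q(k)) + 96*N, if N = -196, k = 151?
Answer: -225878736267586401/12004609736080 ≈ -18816.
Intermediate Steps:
Q(s) = s²
1/(1/(-19891*(-26469)) + Q(k)) + 96*N = 1/(1/(-19891*(-26469)) + 151²) + 96*(-196) = 1/(-1/19891*(-1/26469) + 22801) - 18816 = 1/(1/526494879 + 22801) - 18816 = 1/(12004609736080/526494879) - 18816 = 526494879/12004609736080 - 18816 = -225878736267586401/12004609736080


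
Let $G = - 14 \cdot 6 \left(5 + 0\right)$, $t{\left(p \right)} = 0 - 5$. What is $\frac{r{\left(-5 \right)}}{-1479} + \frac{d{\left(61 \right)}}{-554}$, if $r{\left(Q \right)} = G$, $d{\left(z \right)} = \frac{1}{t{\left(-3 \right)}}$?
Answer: $\frac{388293}{1365610} \approx 0.28434$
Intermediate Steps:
$t{\left(p \right)} = -5$
$d{\left(z \right)} = - \frac{1}{5}$ ($d{\left(z \right)} = \frac{1}{-5} = - \frac{1}{5}$)
$G = -420$ ($G = - 14 \cdot 6 \cdot 5 = \left(-14\right) 30 = -420$)
$r{\left(Q \right)} = -420$
$\frac{r{\left(-5 \right)}}{-1479} + \frac{d{\left(61 \right)}}{-554} = - \frac{420}{-1479} - \frac{1}{5 \left(-554\right)} = \left(-420\right) \left(- \frac{1}{1479}\right) - - \frac{1}{2770} = \frac{140}{493} + \frac{1}{2770} = \frac{388293}{1365610}$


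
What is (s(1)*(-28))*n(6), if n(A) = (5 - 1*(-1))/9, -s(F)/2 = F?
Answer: 112/3 ≈ 37.333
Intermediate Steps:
s(F) = -2*F
n(A) = 2/3 (n(A) = (5 + 1)*(1/9) = 6*(1/9) = 2/3)
(s(1)*(-28))*n(6) = (-2*1*(-28))*(2/3) = -2*(-28)*(2/3) = 56*(2/3) = 112/3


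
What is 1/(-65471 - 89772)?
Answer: -1/155243 ≈ -6.4415e-6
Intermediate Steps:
1/(-65471 - 89772) = 1/(-155243) = -1/155243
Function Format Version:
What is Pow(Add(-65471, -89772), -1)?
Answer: Rational(-1, 155243) ≈ -6.4415e-6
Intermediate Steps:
Pow(Add(-65471, -89772), -1) = Pow(-155243, -1) = Rational(-1, 155243)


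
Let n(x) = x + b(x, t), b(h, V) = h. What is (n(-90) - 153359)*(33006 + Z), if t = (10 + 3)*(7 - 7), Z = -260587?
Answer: 34942559159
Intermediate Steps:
t = 0 (t = 13*0 = 0)
n(x) = 2*x (n(x) = x + x = 2*x)
(n(-90) - 153359)*(33006 + Z) = (2*(-90) - 153359)*(33006 - 260587) = (-180 - 153359)*(-227581) = -153539*(-227581) = 34942559159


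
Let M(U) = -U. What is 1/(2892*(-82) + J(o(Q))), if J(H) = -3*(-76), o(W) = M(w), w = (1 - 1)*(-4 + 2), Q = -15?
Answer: -1/236916 ≈ -4.2209e-6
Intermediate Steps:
w = 0 (w = 0*(-2) = 0)
o(W) = 0 (o(W) = -1*0 = 0)
J(H) = 228
1/(2892*(-82) + J(o(Q))) = 1/(2892*(-82) + 228) = 1/(-237144 + 228) = 1/(-236916) = -1/236916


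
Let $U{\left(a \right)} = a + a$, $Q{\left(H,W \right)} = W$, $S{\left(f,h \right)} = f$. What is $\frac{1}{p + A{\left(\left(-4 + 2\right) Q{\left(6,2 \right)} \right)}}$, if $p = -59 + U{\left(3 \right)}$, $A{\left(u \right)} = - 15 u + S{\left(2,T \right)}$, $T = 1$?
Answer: $\frac{1}{9} \approx 0.11111$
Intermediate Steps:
$U{\left(a \right)} = 2 a$
$A{\left(u \right)} = 2 - 15 u$ ($A{\left(u \right)} = - 15 u + 2 = 2 - 15 u$)
$p = -53$ ($p = -59 + 2 \cdot 3 = -59 + 6 = -53$)
$\frac{1}{p + A{\left(\left(-4 + 2\right) Q{\left(6,2 \right)} \right)}} = \frac{1}{-53 - \left(-2 + 15 \left(-4 + 2\right) 2\right)} = \frac{1}{-53 - \left(-2 + 15 \left(\left(-2\right) 2\right)\right)} = \frac{1}{-53 + \left(2 - -60\right)} = \frac{1}{-53 + \left(2 + 60\right)} = \frac{1}{-53 + 62} = \frac{1}{9}$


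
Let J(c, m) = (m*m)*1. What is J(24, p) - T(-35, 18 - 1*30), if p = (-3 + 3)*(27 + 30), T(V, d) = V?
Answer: 35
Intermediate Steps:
p = 0 (p = 0*57 = 0)
J(c, m) = m² (J(c, m) = m²*1 = m²)
J(24, p) - T(-35, 18 - 1*30) = 0² - 1*(-35) = 0 + 35 = 35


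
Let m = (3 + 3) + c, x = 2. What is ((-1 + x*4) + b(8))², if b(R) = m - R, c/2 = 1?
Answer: 49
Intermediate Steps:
c = 2 (c = 2*1 = 2)
m = 8 (m = (3 + 3) + 2 = 6 + 2 = 8)
b(R) = 8 - R
((-1 + x*4) + b(8))² = ((-1 + 2*4) + (8 - 1*8))² = ((-1 + 8) + (8 - 8))² = (7 + 0)² = 7² = 49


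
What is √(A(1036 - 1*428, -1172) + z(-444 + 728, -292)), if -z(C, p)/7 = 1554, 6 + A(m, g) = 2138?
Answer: I*√8746 ≈ 93.52*I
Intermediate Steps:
A(m, g) = 2132 (A(m, g) = -6 + 2138 = 2132)
z(C, p) = -10878 (z(C, p) = -7*1554 = -10878)
√(A(1036 - 1*428, -1172) + z(-444 + 728, -292)) = √(2132 - 10878) = √(-8746) = I*√8746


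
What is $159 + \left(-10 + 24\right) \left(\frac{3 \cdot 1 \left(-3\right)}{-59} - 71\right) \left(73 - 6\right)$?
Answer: $- \frac{3911459}{59} \approx -66296.0$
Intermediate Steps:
$159 + \left(-10 + 24\right) \left(\frac{3 \cdot 1 \left(-3\right)}{-59} - 71\right) \left(73 - 6\right) = 159 + 14 \left(3 \left(-3\right) \left(- \frac{1}{59}\right) - 71\right) 67 = 159 + 14 \left(\left(-9\right) \left(- \frac{1}{59}\right) - 71\right) 67 = 159 + 14 \left(\frac{9}{59} - 71\right) 67 = 159 + 14 \left(- \frac{4180}{59}\right) 67 = 159 - \frac{3920840}{59} = - \frac{3911459}{59}$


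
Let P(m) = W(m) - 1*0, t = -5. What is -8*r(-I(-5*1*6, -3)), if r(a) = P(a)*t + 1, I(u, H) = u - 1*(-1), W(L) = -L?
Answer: -1168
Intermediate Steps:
I(u, H) = 1 + u (I(u, H) = u + 1 = 1 + u)
P(m) = -m (P(m) = -m - 1*0 = -m + 0 = -m)
r(a) = 1 + 5*a (r(a) = -a*(-5) + 1 = 5*a + 1 = 1 + 5*a)
-8*r(-I(-5*1*6, -3)) = -8*(1 + 5*(-(1 - 5*1*6))) = -8*(1 + 5*(-(1 - 5*6))) = -8*(1 + 5*(-(1 - 30))) = -8*(1 + 5*(-1*(-29))) = -8*(1 + 5*29) = -8*(1 + 145) = -8*146 = -1168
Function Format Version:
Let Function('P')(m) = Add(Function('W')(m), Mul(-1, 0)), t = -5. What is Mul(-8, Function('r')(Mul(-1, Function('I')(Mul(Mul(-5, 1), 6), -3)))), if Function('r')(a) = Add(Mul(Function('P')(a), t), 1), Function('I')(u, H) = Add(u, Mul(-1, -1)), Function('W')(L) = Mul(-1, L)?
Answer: -1168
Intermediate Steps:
Function('I')(u, H) = Add(1, u) (Function('I')(u, H) = Add(u, 1) = Add(1, u))
Function('P')(m) = Mul(-1, m) (Function('P')(m) = Add(Mul(-1, m), Mul(-1, 0)) = Add(Mul(-1, m), 0) = Mul(-1, m))
Function('r')(a) = Add(1, Mul(5, a)) (Function('r')(a) = Add(Mul(Mul(-1, a), -5), 1) = Add(Mul(5, a), 1) = Add(1, Mul(5, a)))
Mul(-8, Function('r')(Mul(-1, Function('I')(Mul(Mul(-5, 1), 6), -3)))) = Mul(-8, Add(1, Mul(5, Mul(-1, Add(1, Mul(Mul(-5, 1), 6)))))) = Mul(-8, Add(1, Mul(5, Mul(-1, Add(1, Mul(-5, 6)))))) = Mul(-8, Add(1, Mul(5, Mul(-1, Add(1, -30))))) = Mul(-8, Add(1, Mul(5, Mul(-1, -29)))) = Mul(-8, Add(1, Mul(5, 29))) = Mul(-8, Add(1, 145)) = Mul(-8, 146) = -1168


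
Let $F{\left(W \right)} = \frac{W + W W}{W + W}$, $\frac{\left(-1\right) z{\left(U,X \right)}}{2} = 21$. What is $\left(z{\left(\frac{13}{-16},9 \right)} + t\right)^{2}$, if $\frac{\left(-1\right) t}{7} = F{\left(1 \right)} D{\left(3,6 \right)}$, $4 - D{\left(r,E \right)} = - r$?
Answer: $8281$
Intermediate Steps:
$z{\left(U,X \right)} = -42$ ($z{\left(U,X \right)} = \left(-2\right) 21 = -42$)
$D{\left(r,E \right)} = 4 + r$ ($D{\left(r,E \right)} = 4 - - r = 4 + r$)
$F{\left(W \right)} = \frac{W + W^{2}}{2 W}$
$t = -49$ ($t = - 7 \left(\frac{1}{2} + \frac{1}{2} \cdot 1\right) \left(4 + 3\right) = - 7 \left(\frac{1}{2} + \frac{1}{2}\right) 7 = - 7 \cdot 1 \cdot 7 = \left(-7\right) 7 = -49$)
$\left(z{\left(\frac{13}{-16},9 \right)} + t\right)^{2} = \left(-42 - 49\right)^{2} = \left(-91\right)^{2} = 8281$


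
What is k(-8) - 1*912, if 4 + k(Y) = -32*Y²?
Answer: -2964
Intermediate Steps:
k(Y) = -4 - 32*Y²
k(-8) - 1*912 = (-4 - 32*(-8)²) - 1*912 = (-4 - 32*64) - 912 = (-4 - 2048) - 912 = -2052 - 912 = -2964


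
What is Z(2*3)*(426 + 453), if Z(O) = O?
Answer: 5274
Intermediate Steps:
Z(2*3)*(426 + 453) = (2*3)*(426 + 453) = 6*879 = 5274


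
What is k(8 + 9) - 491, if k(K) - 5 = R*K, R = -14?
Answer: -724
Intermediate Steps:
k(K) = 5 - 14*K
k(8 + 9) - 491 = (5 - 14*(8 + 9)) - 491 = (5 - 14*17) - 491 = (5 - 238) - 491 = -233 - 491 = -724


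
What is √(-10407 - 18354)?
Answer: I*√28761 ≈ 169.59*I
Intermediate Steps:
√(-10407 - 18354) = √(-28761) = I*√28761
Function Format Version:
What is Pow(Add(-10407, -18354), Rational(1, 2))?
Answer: Mul(I, Pow(28761, Rational(1, 2))) ≈ Mul(169.59, I)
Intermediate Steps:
Pow(Add(-10407, -18354), Rational(1, 2)) = Pow(-28761, Rational(1, 2)) = Mul(I, Pow(28761, Rational(1, 2)))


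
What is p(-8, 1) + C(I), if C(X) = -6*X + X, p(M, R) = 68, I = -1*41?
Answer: 273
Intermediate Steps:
I = -41
C(X) = -5*X
p(-8, 1) + C(I) = 68 - 5*(-41) = 68 + 205 = 273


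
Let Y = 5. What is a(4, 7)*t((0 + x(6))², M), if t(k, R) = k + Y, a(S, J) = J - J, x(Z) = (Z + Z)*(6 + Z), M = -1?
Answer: 0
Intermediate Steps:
x(Z) = 2*Z*(6 + Z) (x(Z) = (2*Z)*(6 + Z) = 2*Z*(6 + Z))
a(S, J) = 0
t(k, R) = 5 + k (t(k, R) = k + 5 = 5 + k)
a(4, 7)*t((0 + x(6))², M) = 0*(5 + (0 + 2*6*(6 + 6))²) = 0*(5 + (0 + 2*6*12)²) = 0*(5 + (0 + 144)²) = 0*(5 + 144²) = 0*(5 + 20736) = 0*20741 = 0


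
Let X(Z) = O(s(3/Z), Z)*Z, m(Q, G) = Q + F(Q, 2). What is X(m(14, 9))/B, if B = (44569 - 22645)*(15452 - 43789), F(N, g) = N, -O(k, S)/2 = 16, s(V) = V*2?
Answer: 32/22187871 ≈ 1.4422e-6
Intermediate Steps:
s(V) = 2*V
O(k, S) = -32 (O(k, S) = -2*16 = -32)
m(Q, G) = 2*Q (m(Q, G) = Q + Q = 2*Q)
B = -621260388 (B = 21924*(-28337) = -621260388)
X(Z) = -32*Z
X(m(14, 9))/B = -64*14/(-621260388) = -32*28*(-1/621260388) = -896*(-1/621260388) = 32/22187871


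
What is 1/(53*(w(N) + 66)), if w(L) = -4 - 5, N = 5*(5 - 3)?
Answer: 1/3021 ≈ 0.00033102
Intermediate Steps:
N = 10 (N = 5*2 = 10)
w(L) = -9
1/(53*(w(N) + 66)) = 1/(53*(-9 + 66)) = 1/(53*57) = 1/3021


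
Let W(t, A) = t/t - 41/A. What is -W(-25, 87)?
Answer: -46/87 ≈ -0.52874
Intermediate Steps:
W(t, A) = 1 - 41/A
-W(-25, 87) = -(-41 + 87)/87 = -46/87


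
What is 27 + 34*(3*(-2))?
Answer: -177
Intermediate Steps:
27 + 34*(3*(-2)) = 27 + 34*(-6) = 27 - 204 = -177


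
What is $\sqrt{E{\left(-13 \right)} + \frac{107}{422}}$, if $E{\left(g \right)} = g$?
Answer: $\frac{i \sqrt{2269938}}{422} \approx 3.5702 i$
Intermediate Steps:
$\sqrt{E{\left(-13 \right)} + \frac{107}{422}} = \sqrt{-13 + \frac{107}{422}} = \sqrt{- \frac{5379}{422}} = \frac{i \sqrt{2269938}}{422}$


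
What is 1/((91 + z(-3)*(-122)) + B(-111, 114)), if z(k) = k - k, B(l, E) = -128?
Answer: -1/37 ≈ -0.027027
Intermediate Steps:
z(k) = 0
1/((91 + z(-3)*(-122)) + B(-111, 114)) = 1/((91 + 0*(-122)) - 128) = 1/((91 + 0) - 128) = 1/(91 - 128) = 1/(-37) = -1/37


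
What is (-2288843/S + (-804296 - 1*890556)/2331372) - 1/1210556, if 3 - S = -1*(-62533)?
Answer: 791425993061007607/22059461295985620 ≈ 35.877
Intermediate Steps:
S = -62530 (S = 3 - (-1)*(-62533) = 3 - 1*62533 = 3 - 62533 = -62530)
(-2288843/S + (-804296 - 1*890556)/2331372) - 1/1210556 = (-2288843/(-62530) + (-804296 - 1*890556)/2331372) - 1/1210556 = (-2288843*(-1/62530) + (-804296 - 890556)*(1/2331372)) - 1*1/1210556 = (2288843/62530 - 1694852*1/2331372) - 1/1210556 = (2288843/62530 - 423713/582843) - 1/1210556 = 1307541346759/36445172790 - 1/1210556 = 791425993061007607/22059461295985620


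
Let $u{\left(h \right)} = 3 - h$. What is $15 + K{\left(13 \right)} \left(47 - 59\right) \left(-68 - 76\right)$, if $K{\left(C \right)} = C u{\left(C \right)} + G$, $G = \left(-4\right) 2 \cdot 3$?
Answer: $-266097$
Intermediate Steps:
$G = -24$ ($G = \left(-8\right) 3 = -24$)
$K{\left(C \right)} = -24 + C \left(3 - C\right)$ ($K{\left(C \right)} = C \left(3 - C\right) - 24 = -24 + C \left(3 - C\right)$)
$15 + K{\left(13 \right)} \left(47 - 59\right) \left(-68 - 76\right) = 15 + \left(-24 - 13 \left(-3 + 13\right)\right) \left(47 - 59\right) \left(-68 - 76\right) = 15 + \left(-24 - 13 \cdot 10\right) \left(\left(-12\right) \left(-144\right)\right) = 15 + \left(-24 - 130\right) 1728 = 15 - 266112 = -266097$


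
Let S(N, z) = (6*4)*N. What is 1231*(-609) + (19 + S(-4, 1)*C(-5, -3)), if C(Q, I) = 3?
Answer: -749948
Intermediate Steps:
S(N, z) = 24*N
1231*(-609) + (19 + S(-4, 1)*C(-5, -3)) = 1231*(-609) + (19 + (24*(-4))*3) = -749679 + (19 - 96*3) = -749679 + (19 - 288) = -749679 - 269 = -749948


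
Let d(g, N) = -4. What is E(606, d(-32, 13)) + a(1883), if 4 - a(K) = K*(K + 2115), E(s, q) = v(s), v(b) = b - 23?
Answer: -7527647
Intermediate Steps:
v(b) = -23 + b
E(s, q) = -23 + s
a(K) = 4 - K*(2115 + K) (a(K) = 4 - K*(K + 2115) = 4 - K*(2115 + K))
E(606, d(-32, 13)) + a(1883) = (-23 + 606) + (4 - 1*1883² - 2115*1883) = 583 + (4 - 1*3545689 - 3982545) = 583 + (4 - 3545689 - 3982545) = 583 - 7528230 = -7527647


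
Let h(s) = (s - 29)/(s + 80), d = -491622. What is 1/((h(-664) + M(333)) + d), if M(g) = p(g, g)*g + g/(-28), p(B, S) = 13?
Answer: -4088/1992097551 ≈ -2.0521e-6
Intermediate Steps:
h(s) = (-29 + s)/(80 + s)
M(g) = 363*g/28 (M(g) = 13*g + g/(-28) = 13*g + g*(-1/28) = 13*g - g/28 = 363*g/28)
1/((h(-664) + M(333)) + d) = 1/(((-29 - 664)/(80 - 664) + (363/28)*333) - 491622) = 1/((-693/(-584) + 120879/28) - 491622) = 1/((-1/584*(-693) + 120879/28) - 491622) = 1/((693/584 + 120879/28) - 491622) = 1/(17653185/4088 - 491622) = 1/(-1992097551/4088) = -4088/1992097551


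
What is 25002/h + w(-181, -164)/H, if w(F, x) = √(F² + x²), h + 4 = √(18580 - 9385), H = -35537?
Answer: 100008/9179 - 13*√353/35537 + 25002*√9195/9179 ≈ 272.08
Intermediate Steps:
h = -4 + √9195 (h = -4 + √(18580 - 9385) = -4 + √9195 ≈ 91.891)
25002/h + w(-181, -164)/H = 25002/(-4 + √9195) + √((-181)² + (-164)²)/(-35537) = 25002/(-4 + √9195) + √(32761 + 26896)*(-1/35537) = 25002/(-4 + √9195) + √59657*(-1/35537) = 25002/(-4 + √9195) + (13*√353)*(-1/35537) = 25002/(-4 + √9195) - 13*√353/35537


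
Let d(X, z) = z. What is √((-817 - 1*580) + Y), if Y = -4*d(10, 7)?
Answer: 5*I*√57 ≈ 37.749*I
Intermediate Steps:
Y = -28 (Y = -4*7 = -28)
√((-817 - 1*580) + Y) = √((-817 - 1*580) - 28) = √((-817 - 580) - 28) = √(-1397 - 28) = √(-1425) = 5*I*√57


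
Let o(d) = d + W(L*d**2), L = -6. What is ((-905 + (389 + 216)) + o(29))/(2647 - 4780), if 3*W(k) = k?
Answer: 217/237 ≈ 0.91561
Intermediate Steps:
W(k) = k/3
o(d) = d - 2*d**2 (o(d) = d + (-6*d**2)/3 = d - 2*d**2)
((-905 + (389 + 216)) + o(29))/(2647 - 4780) = ((-905 + (389 + 216)) + 29*(1 - 2*29))/(2647 - 4780) = ((-905 + 605) + 29*(1 - 58))/(-2133) = (-300 + 29*(-57))*(-1/2133) = (-300 - 1653)*(-1/2133) = -1953*(-1/2133) = 217/237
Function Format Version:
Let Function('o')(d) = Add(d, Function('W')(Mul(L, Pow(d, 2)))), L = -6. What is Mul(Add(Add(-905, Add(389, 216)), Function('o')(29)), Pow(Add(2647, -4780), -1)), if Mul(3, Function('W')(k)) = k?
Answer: Rational(217, 237) ≈ 0.91561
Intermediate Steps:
Function('W')(k) = Mul(Rational(1, 3), k)
Function('o')(d) = Add(d, Mul(-2, Pow(d, 2))) (Function('o')(d) = Add(d, Mul(Rational(1, 3), Mul(-6, Pow(d, 2)))) = Add(d, Mul(-2, Pow(d, 2))))
Mul(Add(Add(-905, Add(389, 216)), Function('o')(29)), Pow(Add(2647, -4780), -1)) = Mul(Add(Add(-905, Add(389, 216)), Mul(29, Add(1, Mul(-2, 29)))), Pow(Add(2647, -4780), -1)) = Mul(Add(Add(-905, 605), Mul(29, Add(1, -58))), Pow(-2133, -1)) = Mul(Add(-300, Mul(29, -57)), Rational(-1, 2133)) = Mul(Add(-300, -1653), Rational(-1, 2133)) = Mul(-1953, Rational(-1, 2133)) = Rational(217, 237)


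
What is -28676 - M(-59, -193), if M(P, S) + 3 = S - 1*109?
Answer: -28371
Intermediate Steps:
M(P, S) = -112 + S (M(P, S) = -3 + (S - 1*109) = -3 + (S - 109) = -3 + (-109 + S) = -112 + S)
-28676 - M(-59, -193) = -28676 - (-112 - 193) = -28676 - 1*(-305) = -28676 + 305 = -28371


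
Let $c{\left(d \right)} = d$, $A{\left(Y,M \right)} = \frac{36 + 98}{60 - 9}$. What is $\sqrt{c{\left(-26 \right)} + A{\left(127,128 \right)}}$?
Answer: $\frac{2 i \sqrt{15198}}{51} \approx 4.8345 i$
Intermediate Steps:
$A{\left(Y,M \right)} = \frac{134}{51}$
$\sqrt{c{\left(-26 \right)} + A{\left(127,128 \right)}} = \sqrt{-26 + \frac{134}{51}} = \sqrt{- \frac{1192}{51}} = \frac{2 i \sqrt{15198}}{51}$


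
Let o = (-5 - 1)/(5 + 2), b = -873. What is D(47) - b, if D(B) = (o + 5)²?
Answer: 43618/49 ≈ 890.16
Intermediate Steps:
o = -6/7 ≈ -0.85714
D(B) = 841/49 (D(B) = (-6/7 + 5)² = (29/7)² = 841/49)
D(47) - b = 841/49 - 1*(-873) = 841/49 + 873 = 43618/49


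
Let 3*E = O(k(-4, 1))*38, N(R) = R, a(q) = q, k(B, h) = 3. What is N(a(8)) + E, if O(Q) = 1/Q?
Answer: 110/9 ≈ 12.222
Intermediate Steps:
E = 38/9 (E = (38/3)/3 = ((1/3)*38)/3 = (1/3)*(38/3) = 38/9 ≈ 4.2222)
N(a(8)) + E = 8 + 38/9 = 110/9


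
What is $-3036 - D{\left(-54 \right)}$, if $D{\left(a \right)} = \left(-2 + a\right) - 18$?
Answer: $-2962$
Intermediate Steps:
$D{\left(a \right)} = -20 + a$
$-3036 - D{\left(-54 \right)} = -3036 - \left(-20 - 54\right) = -3036 - -74 = -3036 + 74 = -2962$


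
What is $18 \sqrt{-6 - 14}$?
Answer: $36 i \sqrt{5} \approx 80.498 i$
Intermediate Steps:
$18 \sqrt{-6 - 14} = 18 \sqrt{-20} = 18 \cdot 2 i \sqrt{5} = 36 i \sqrt{5}$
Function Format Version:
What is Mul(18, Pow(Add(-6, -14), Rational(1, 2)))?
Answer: Mul(36, I, Pow(5, Rational(1, 2))) ≈ Mul(80.498, I)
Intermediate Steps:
Mul(18, Pow(Add(-6, -14), Rational(1, 2))) = Mul(18, Pow(-20, Rational(1, 2))) = Mul(18, Mul(2, I, Pow(5, Rational(1, 2)))) = Mul(36, I, Pow(5, Rational(1, 2)))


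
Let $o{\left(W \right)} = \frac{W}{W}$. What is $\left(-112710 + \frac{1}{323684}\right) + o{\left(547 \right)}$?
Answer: $- \frac{36482099955}{323684} \approx -1.1271 \cdot 10^{5}$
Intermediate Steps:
$o{\left(W \right)} = 1$
$\left(-112710 + \frac{1}{323684}\right) + o{\left(547 \right)} = \left(-112710 + \frac{1}{323684}\right) + 1 = - \frac{36482423639}{323684} + 1 = - \frac{36482099955}{323684}$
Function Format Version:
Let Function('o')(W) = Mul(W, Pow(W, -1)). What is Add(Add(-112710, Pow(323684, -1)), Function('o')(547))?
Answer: Rational(-36482099955, 323684) ≈ -1.1271e+5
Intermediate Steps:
Function('o')(W) = 1
Add(Add(-112710, Pow(323684, -1)), Function('o')(547)) = Add(Add(-112710, Pow(323684, -1)), 1) = Add(Add(-112710, Rational(1, 323684)), 1) = Add(Rational(-36482423639, 323684), 1) = Rational(-36482099955, 323684)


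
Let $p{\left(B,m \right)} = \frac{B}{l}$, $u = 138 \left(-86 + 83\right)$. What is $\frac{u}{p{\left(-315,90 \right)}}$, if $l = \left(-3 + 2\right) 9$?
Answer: $- \frac{414}{35} \approx -11.829$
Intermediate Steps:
$u = -414$ ($u = 138 \left(-3\right) = -414$)
$l = -9$ ($l = \left(-1\right) 9 = -9$)
$p{\left(B,m \right)} = - \frac{B}{9}$ ($p{\left(B,m \right)} = \frac{B}{-9} = B \left(- \frac{1}{9}\right) = - \frac{B}{9}$)
$\frac{u}{p{\left(-315,90 \right)}} = - \frac{414}{\left(- \frac{1}{9}\right) \left(-315\right)} = - \frac{414}{35}$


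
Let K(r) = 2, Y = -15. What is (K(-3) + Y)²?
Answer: 169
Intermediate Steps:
(K(-3) + Y)² = (2 - 15)² = (-13)² = 169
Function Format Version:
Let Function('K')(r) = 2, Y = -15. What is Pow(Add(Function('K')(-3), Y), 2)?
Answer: 169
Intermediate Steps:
Pow(Add(Function('K')(-3), Y), 2) = Pow(Add(2, -15), 2) = Pow(-13, 2) = 169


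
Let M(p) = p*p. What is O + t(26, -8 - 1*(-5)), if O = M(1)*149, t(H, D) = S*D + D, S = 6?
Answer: 128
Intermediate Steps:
M(p) = p²
t(H, D) = 7*D (t(H, D) = 6*D + D = 7*D)
O = 149 (O = 1²*149 = 1*149 = 149)
O + t(26, -8 - 1*(-5)) = 149 + 7*(-8 - 1*(-5)) = 149 + 7*(-8 + 5) = 149 + 7*(-3) = 149 - 21 = 128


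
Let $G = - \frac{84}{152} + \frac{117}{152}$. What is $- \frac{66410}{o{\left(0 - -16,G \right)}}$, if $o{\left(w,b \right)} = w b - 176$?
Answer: $\frac{630895}{1639} \approx 384.93$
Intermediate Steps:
$G = \frac{33}{152}$ ($G = \left(-84\right) \frac{1}{152} + 117 \cdot \frac{1}{152} = - \frac{21}{38} + \frac{117}{152} = \frac{33}{152} \approx 0.21711$)
$o{\left(w,b \right)} = -176 + b w$ ($o{\left(w,b \right)} = b w - 176 = -176 + b w$)
$- \frac{66410}{o{\left(0 - -16,G \right)}} = - \frac{66410}{-176 + \frac{33 \left(0 - -16\right)}{152}} = - \frac{66410}{-176 + \frac{33 \left(0 + 16\right)}{152}} = - \frac{66410}{-176 + \frac{33}{152} \cdot 16} = - \frac{66410}{-176 + \frac{66}{19}} = - \frac{66410}{- \frac{3278}{19}} = \left(-66410\right) \left(- \frac{19}{3278}\right) = \frac{630895}{1639}$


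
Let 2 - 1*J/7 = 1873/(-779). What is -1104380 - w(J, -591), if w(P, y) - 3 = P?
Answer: -860338374/779 ≈ -1.1044e+6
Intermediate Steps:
J = 24017/779 (J = 14 - 13111/(-779) = 14 - 13111*(-1)/779 = 14 - 7*(-1873/779) = 14 + 13111/779 = 24017/779 ≈ 30.831)
w(P, y) = 3 + P
-1104380 - w(J, -591) = -1104380 - (3 + 24017/779) = -1104380 - 1*26354/779 = -1104380 - 26354/779 = -860338374/779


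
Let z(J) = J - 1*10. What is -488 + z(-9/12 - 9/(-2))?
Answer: -1977/4 ≈ -494.25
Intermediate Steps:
z(J) = -10 + J (z(J) = J - 10 = -10 + J)
-488 + z(-9/12 - 9/(-2)) = -488 + (-10 + (-9/12 - 9/(-2))) = -488 + (-10 + (-9*1/12 - 9*(-½))) = -488 + (-10 + (-¾ + 9/2)) = -488 + (-10 + 15/4) = -488 - 25/4 = -1977/4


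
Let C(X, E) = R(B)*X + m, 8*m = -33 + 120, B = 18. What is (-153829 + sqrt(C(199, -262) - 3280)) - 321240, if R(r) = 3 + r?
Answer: -475069 + sqrt(14558)/4 ≈ -4.7504e+5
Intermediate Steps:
m = 87/8 (m = (-33 + 120)/8 = (1/8)*87 = 87/8 ≈ 10.875)
C(X, E) = 87/8 + 21*X (C(X, E) = (3 + 18)*X + 87/8 = 21*X + 87/8 = 87/8 + 21*X)
(-153829 + sqrt(C(199, -262) - 3280)) - 321240 = (-153829 + sqrt((87/8 + 21*199) - 3280)) - 321240 = (-153829 + sqrt((87/8 + 4179) - 3280)) - 321240 = (-153829 + sqrt(33519/8 - 3280)) - 321240 = (-153829 + sqrt(7279/8)) - 321240 = (-153829 + sqrt(14558)/4) - 321240 = -475069 + sqrt(14558)/4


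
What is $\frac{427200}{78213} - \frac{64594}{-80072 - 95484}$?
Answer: $\frac{13341602287}{2288460238} \approx 5.8299$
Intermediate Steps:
$\frac{427200}{78213} - \frac{64594}{-80072 - 95484} = 427200 \cdot \frac{1}{78213} - \frac{64594}{-80072 - 95484} = \frac{142400}{26071} - \frac{64594}{-175556} = \frac{142400}{26071} - - \frac{32297}{87778} = \frac{142400}{26071} + \frac{32297}{87778} = \frac{13341602287}{2288460238}$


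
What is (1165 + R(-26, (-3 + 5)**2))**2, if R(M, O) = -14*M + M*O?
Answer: 2030625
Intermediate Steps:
(1165 + R(-26, (-3 + 5)**2))**2 = (1165 - 26*(-14 + (-3 + 5)**2))**2 = (1165 - 26*(-14 + 2**2))**2 = (1165 - 26*(-14 + 4))**2 = (1165 - 26*(-10))**2 = (1165 + 260)**2 = 1425**2 = 2030625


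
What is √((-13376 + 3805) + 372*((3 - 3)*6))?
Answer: I*√9571 ≈ 97.832*I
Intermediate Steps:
√((-13376 + 3805) + 372*((3 - 3)*6)) = √(-9571 + 372*(0*6)) = √(-9571 + 372*0) = √(-9571 + 0) = √(-9571) = I*√9571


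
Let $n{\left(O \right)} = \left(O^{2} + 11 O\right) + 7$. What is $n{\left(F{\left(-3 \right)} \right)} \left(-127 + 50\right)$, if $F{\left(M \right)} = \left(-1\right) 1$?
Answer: $231$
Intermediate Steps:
$F{\left(M \right)} = -1$
$n{\left(O \right)} = 7 + O^{2} + 11 O$
$n{\left(F{\left(-3 \right)} \right)} \left(-127 + 50\right) = \left(7 + \left(-1\right)^{2} + 11 \left(-1\right)\right) \left(-127 + 50\right) = \left(7 + 1 - 11\right) \left(-77\right) = \left(-3\right) \left(-77\right) = 231$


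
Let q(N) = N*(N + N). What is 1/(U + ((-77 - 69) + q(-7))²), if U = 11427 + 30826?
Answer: 1/44557 ≈ 2.2443e-5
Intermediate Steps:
q(N) = 2*N² (q(N) = N*(2*N) = 2*N²)
U = 42253
1/(U + ((-77 - 69) + q(-7))²) = 1/(42253 + ((-77 - 69) + 2*(-7)²)²) = 1/(42253 + (-146 + 2*49)²) = 1/(42253 + (-146 + 98)²) = 1/(42253 + (-48)²) = 1/(42253 + 2304) = 1/44557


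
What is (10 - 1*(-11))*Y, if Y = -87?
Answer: -1827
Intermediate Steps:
(10 - 1*(-11))*Y = (10 - 1*(-11))*(-87) = (10 + 11)*(-87) = 21*(-87) = -1827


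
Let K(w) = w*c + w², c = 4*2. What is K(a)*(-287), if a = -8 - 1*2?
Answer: -5740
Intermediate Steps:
c = 8
a = -10 (a = -8 - 2 = -10)
K(w) = w² + 8*w (K(w) = w*8 + w² = 8*w + w² = w² + 8*w)
K(a)*(-287) = -10*(8 - 10)*(-287) = -10*(-2)*(-287) = 20*(-287) = -5740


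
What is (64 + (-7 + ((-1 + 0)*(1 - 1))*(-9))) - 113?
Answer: -56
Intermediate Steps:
(64 + (-7 + ((-1 + 0)*(1 - 1))*(-9))) - 113 = (64 + (-7 - 1*0*(-9))) - 113 = (64 + (-7 + 0*(-9))) - 113 = (64 + (-7 + 0)) - 113 = (64 - 7) - 113 = 57 - 113 = -56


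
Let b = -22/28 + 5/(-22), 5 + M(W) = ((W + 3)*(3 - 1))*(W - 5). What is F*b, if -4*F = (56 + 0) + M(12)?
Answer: 10179/154 ≈ 66.097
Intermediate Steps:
M(W) = -5 + (-5 + W)*(6 + 2*W) (M(W) = -5 + ((W + 3)*(3 - 1))*(W - 5) = -5 + ((3 + W)*2)*(-5 + W) = -5 + (6 + 2*W)*(-5 + W) = -5 + (-5 + W)*(6 + 2*W))
F = -261/4 (F = -((56 + 0) + (-35 - 4*12 + 2*12**2))/4 = -(56 + (-35 - 48 + 2*144))/4 = -(56 + (-35 - 48 + 288))/4 = -(56 + 205)/4 = -1/4*261 = -261/4 ≈ -65.250)
b = -78/77 (b = -22*1/28 + 5*(-1/22) = -11/14 - 5/22 = -78/77 ≈ -1.0130)
F*b = -261/4*(-78/77) = 10179/154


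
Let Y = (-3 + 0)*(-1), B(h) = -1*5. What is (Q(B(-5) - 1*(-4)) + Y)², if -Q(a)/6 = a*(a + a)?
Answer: 81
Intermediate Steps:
B(h) = -5
Q(a) = -12*a² (Q(a) = -6*a*(a + a) = -6*a*2*a = -12*a²)
Y = 3 (Y = -3*(-1) = 3)
(Q(B(-5) - 1*(-4)) + Y)² = (-12*(-5 - 1*(-4))² + 3)² = (-12*(-5 + 4)² + 3)² = (-12*(-1)² + 3)² = (-12*1 + 3)² = (-12 + 3)² = (-9)² = 81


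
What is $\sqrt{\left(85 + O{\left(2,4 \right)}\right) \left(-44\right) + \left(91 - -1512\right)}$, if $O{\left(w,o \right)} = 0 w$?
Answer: $i \sqrt{2137} \approx 46.228 i$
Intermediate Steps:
$O{\left(w,o \right)} = 0$
$\sqrt{\left(85 + O{\left(2,4 \right)}\right) \left(-44\right) + \left(91 - -1512\right)} = \sqrt{\left(85 + 0\right) \left(-44\right) + \left(91 - -1512\right)} = \sqrt{85 \left(-44\right) + \left(91 + 1512\right)} = \sqrt{-3740 + 1603} = \sqrt{-2137} = i \sqrt{2137}$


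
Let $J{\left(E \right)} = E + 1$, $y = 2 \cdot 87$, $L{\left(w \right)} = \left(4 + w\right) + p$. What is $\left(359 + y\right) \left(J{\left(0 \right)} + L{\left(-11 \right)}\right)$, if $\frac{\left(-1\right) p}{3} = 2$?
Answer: $-6396$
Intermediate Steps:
$p = -6$ ($p = \left(-3\right) 2 = -6$)
$L{\left(w \right)} = -2 + w$ ($L{\left(w \right)} = \left(4 + w\right) - 6 = -2 + w$)
$y = 174$
$J{\left(E \right)} = 1 + E$
$\left(359 + y\right) \left(J{\left(0 \right)} + L{\left(-11 \right)}\right) = \left(359 + 174\right) \left(\left(1 + 0\right) - 13\right) = 533 \left(1 - 13\right) = 533 \left(-12\right) = -6396$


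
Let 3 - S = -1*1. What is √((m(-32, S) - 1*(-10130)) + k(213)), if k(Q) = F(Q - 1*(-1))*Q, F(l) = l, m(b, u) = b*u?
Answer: 12*√386 ≈ 235.76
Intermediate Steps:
S = 4 (S = 3 - (-1) = 3 - 1*(-1) = 3 + 1 = 4)
k(Q) = Q*(1 + Q) (k(Q) = (Q - 1*(-1))*Q = (Q + 1)*Q = (1 + Q)*Q = Q*(1 + Q))
√((m(-32, S) - 1*(-10130)) + k(213)) = √((-32*4 - 1*(-10130)) + 213*(1 + 213)) = √((-128 + 10130) + 213*214) = √(10002 + 45582) = √55584 = 12*√386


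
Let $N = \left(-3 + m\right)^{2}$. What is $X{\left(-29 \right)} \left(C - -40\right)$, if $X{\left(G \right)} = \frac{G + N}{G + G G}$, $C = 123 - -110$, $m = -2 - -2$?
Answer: $- \frac{195}{29} \approx -6.7241$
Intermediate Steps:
$m = 0$ ($m = -2 + 2 = 0$)
$N = 9$ ($N = \left(-3 + 0\right)^{2} = \left(-3\right)^{2} = 9$)
$C = 233$ ($C = 123 + 110 = 233$)
$X{\left(G \right)} = \frac{9 + G}{G + G^{2}}$ ($X{\left(G \right)} = \frac{G + 9}{G + G G} = \frac{9 + G}{G + G^{2}}$)
$X{\left(-29 \right)} \left(C - -40\right) = \frac{9 - 29}{\left(-29\right) \left(1 - 29\right)} \left(233 - -40\right) = \left(- \frac{1}{29}\right) \frac{1}{-28} \left(-20\right) \left(233 + 40\right) = \left(- \frac{1}{29}\right) \left(- \frac{1}{28}\right) \left(-20\right) 273 = \left(- \frac{5}{203}\right) 273 = - \frac{195}{29}$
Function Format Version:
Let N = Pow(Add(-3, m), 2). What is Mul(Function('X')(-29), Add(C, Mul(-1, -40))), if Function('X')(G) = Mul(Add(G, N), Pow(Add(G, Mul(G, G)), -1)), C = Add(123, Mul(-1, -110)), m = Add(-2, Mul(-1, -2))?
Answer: Rational(-195, 29) ≈ -6.7241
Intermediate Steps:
m = 0 (m = Add(-2, 2) = 0)
N = 9 (N = Pow(Add(-3, 0), 2) = Pow(-3, 2) = 9)
C = 233 (C = Add(123, 110) = 233)
Function('X')(G) = Mul(Pow(Add(G, Pow(G, 2)), -1), Add(9, G)) (Function('X')(G) = Mul(Add(G, 9), Pow(Add(G, Mul(G, G)), -1)) = Mul(Add(9, G), Pow(Add(G, Pow(G, 2)), -1)) = Mul(Pow(Add(G, Pow(G, 2)), -1), Add(9, G)))
Mul(Function('X')(-29), Add(C, Mul(-1, -40))) = Mul(Mul(Pow(-29, -1), Pow(Add(1, -29), -1), Add(9, -29)), Add(233, Mul(-1, -40))) = Mul(Mul(Rational(-1, 29), Pow(-28, -1), -20), Add(233, 40)) = Mul(Mul(Rational(-1, 29), Rational(-1, 28), -20), 273) = Mul(Rational(-5, 203), 273) = Rational(-195, 29)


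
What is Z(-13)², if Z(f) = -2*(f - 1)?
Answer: 784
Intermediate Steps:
Z(f) = 2 - 2*f (Z(f) = -2*(-1 + f) = 2 - 2*f)
Z(-13)² = (2 - 2*(-13))² = (2 + 26)² = 28² = 784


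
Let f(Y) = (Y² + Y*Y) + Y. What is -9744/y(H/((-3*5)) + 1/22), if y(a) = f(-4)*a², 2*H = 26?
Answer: -37897200/73441 ≈ -516.02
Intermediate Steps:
f(Y) = Y + 2*Y² (f(Y) = (Y² + Y²) + Y = 2*Y² + Y = Y + 2*Y²)
H = 13 (H = (½)*26 = 13)
y(a) = 28*a² (y(a) = (-4*(1 + 2*(-4)))*a² = (-4*(1 - 8))*a² = (-4*(-7))*a² = 28*a²)
-9744/y(H/((-3*5)) + 1/22) = -9744*1/(28*(13/((-3*5)) + 1/22)²) = -9744*1/(28*(13/(-15) + 1*(1/22))²) = -9744*1/(28*(13*(-1/15) + 1/22)²) = -9744*1/(28*(-13/15 + 1/22)²) = -9744/(28*(-271/330)²) = -9744/(28*(73441/108900)) = -9744/514087/27225 = -9744*27225/514087 = -37897200/73441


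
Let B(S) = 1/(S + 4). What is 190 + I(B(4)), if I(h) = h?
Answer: 1521/8 ≈ 190.13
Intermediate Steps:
B(S) = 1/(4 + S)
190 + I(B(4)) = 190 + 1/(4 + 4) = 190 + 1/8 = 1521/8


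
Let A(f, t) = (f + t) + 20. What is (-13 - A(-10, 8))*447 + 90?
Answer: -13767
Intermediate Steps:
A(f, t) = 20 + f + t
(-13 - A(-10, 8))*447 + 90 = (-13 - (20 - 10 + 8))*447 + 90 = (-13 - 1*18)*447 + 90 = (-13 - 18)*447 + 90 = -31*447 + 90 = -13857 + 90 = -13767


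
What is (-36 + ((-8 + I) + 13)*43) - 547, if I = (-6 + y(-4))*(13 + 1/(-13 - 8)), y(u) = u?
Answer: -124688/21 ≈ -5937.5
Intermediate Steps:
I = -2720/21 (I = (-6 - 4)*(13 + 1/(-13 - 8)) = -10*(13 + 1/(-21)) = -10*(13 - 1/21) = -10*272/21 = -2720/21 ≈ -129.52)
(-36 + ((-8 + I) + 13)*43) - 547 = (-36 + ((-8 - 2720/21) + 13)*43) - 547 = (-36 + (-2888/21 + 13)*43) - 547 = (-36 - 2615/21*43) - 547 = (-36 - 112445/21) - 547 = -113201/21 - 547 = -124688/21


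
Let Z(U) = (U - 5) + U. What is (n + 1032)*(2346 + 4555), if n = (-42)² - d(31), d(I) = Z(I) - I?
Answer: 19115770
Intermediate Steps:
Z(U) = -5 + 2*U (Z(U) = (-5 + U) + U = -5 + 2*U)
d(I) = -5 + I (d(I) = (-5 + 2*I) - I = -5 + I)
n = 1738 (n = (-42)² - (-5 + 31) = 1764 - 1*26 = 1764 - 26 = 1738)
(n + 1032)*(2346 + 4555) = (1738 + 1032)*(2346 + 4555) = 2770*6901 = 19115770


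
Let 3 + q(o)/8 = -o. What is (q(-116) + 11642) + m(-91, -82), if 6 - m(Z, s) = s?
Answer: 12634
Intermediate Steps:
q(o) = -24 - 8*o (q(o) = -24 + 8*(-o) = -24 - 8*o)
m(Z, s) = 6 - s
(q(-116) + 11642) + m(-91, -82) = ((-24 - 8*(-116)) + 11642) + (6 - 1*(-82)) = ((-24 + 928) + 11642) + (6 + 82) = (904 + 11642) + 88 = 12546 + 88 = 12634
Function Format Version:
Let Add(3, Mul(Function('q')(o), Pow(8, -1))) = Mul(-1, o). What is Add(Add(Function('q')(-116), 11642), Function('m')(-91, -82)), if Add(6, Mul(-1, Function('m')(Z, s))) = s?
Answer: 12634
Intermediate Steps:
Function('q')(o) = Add(-24, Mul(-8, o)) (Function('q')(o) = Add(-24, Mul(8, Mul(-1, o))) = Add(-24, Mul(-8, o)))
Function('m')(Z, s) = Add(6, Mul(-1, s))
Add(Add(Function('q')(-116), 11642), Function('m')(-91, -82)) = Add(Add(Add(-24, Mul(-8, -116)), 11642), Add(6, Mul(-1, -82))) = Add(Add(Add(-24, 928), 11642), Add(6, 82)) = Add(Add(904, 11642), 88) = Add(12546, 88) = 12634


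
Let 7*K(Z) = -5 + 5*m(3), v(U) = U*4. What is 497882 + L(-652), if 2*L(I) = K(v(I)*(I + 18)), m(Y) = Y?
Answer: 3485179/7 ≈ 4.9788e+5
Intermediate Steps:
v(U) = 4*U
K(Z) = 10/7 (K(Z) = (-5 + 5*3)/7 = (-5 + 15)/7 = (⅐)*10 = 10/7)
L(I) = 5/7 (L(I) = (½)*(10/7) = 5/7)
497882 + L(-652) = 497882 + 5/7 = 3485179/7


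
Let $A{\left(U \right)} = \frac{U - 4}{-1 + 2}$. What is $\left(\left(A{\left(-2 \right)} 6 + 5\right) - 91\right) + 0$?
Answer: $-122$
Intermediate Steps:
$A{\left(U \right)} = -4 + U$ ($A{\left(U \right)} = \frac{-4 + U}{1} = \left(-4 + U\right) 1 = -4 + U$)
$\left(\left(A{\left(-2 \right)} 6 + 5\right) - 91\right) + 0 = \left(\left(\left(-4 - 2\right) 6 + 5\right) - 91\right) + 0 = \left(\left(\left(-6\right) 6 + 5\right) - 91\right) + 0 = \left(\left(-36 + 5\right) - 91\right) + 0 = \left(-31 - 91\right) + 0 = -122 + 0 = -122$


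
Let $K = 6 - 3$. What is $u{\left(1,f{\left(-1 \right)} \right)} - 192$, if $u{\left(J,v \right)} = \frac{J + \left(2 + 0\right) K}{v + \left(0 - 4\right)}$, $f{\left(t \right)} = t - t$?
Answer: $- \frac{775}{4} \approx -193.75$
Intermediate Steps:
$K = 3$ ($K = 6 - 3 = 3$)
$f{\left(t \right)} = 0$
$u{\left(J,v \right)} = \frac{6 + J}{-4 + v}$ ($u{\left(J,v \right)} = \frac{J + \left(2 + 0\right) 3}{v + \left(0 - 4\right)} = \frac{J + 2 \cdot 3}{v + \left(0 - 4\right)} = \frac{J + 6}{v - 4} = \frac{6 + J}{-4 + v}$)
$u{\left(1,f{\left(-1 \right)} \right)} - 192 = \frac{6 + 1}{-4 + 0} - 192 = \frac{1}{-4} \cdot 7 - 192 = \left(- \frac{1}{4}\right) 7 - 192 = - \frac{7}{4} - 192 = - \frac{775}{4}$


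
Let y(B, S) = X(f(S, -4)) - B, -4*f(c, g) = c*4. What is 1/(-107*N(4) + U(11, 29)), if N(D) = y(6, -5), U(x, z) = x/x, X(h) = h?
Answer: 1/108 ≈ 0.0092593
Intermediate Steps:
f(c, g) = -c (f(c, g) = -c*4/4 = -c)
U(x, z) = 1
y(B, S) = -B - S (y(B, S) = -S - B = -B - S)
N(D) = -1 (N(D) = -1*6 - 1*(-5) = -6 + 5 = -1)
1/(-107*N(4) + U(11, 29)) = 1/(-107*(-1) + 1) = 1/(107 + 1) = 1/108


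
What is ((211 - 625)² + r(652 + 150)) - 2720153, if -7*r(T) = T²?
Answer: -18484503/7 ≈ -2.6406e+6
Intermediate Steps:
r(T) = -T²/7
((211 - 625)² + r(652 + 150)) - 2720153 = ((211 - 625)² - (652 + 150)²/7) - 2720153 = ((-414)² - ⅐*802²) - 2720153 = (171396 - ⅐*643204) - 2720153 = (171396 - 643204/7) - 2720153 = 556568/7 - 2720153 = -18484503/7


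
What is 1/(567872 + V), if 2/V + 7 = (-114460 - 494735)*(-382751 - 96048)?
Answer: 145840978399/82819008085396929 ≈ 1.7610e-6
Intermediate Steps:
V = 1/145840978399 (V = 2/(-7 + (-114460 - 494735)*(-382751 - 96048)) = 2/(-7 - 609195*(-478799)) = 2/(-7 + 291681956805) = 2/291681956798 = 2*(1/291681956798) = 1/145840978399 ≈ 6.8568e-12)
1/(567872 + V) = 1/(567872 + 1/145840978399) = 1/(82819008085396929/145840978399) = 145840978399/82819008085396929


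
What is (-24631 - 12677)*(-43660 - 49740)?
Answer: 3484567200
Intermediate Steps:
(-24631 - 12677)*(-43660 - 49740) = -37308*(-93400) = 3484567200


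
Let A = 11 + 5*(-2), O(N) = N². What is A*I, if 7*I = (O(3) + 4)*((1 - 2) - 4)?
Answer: -65/7 ≈ -9.2857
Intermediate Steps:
A = 1 (A = 11 - 10 = 1)
I = -65/7 (I = ((3² + 4)*((1 - 2) - 4))/7 = ((9 + 4)*(-1 - 4))/7 = (13*(-5))/7 = (⅐)*(-65) = -65/7 ≈ -9.2857)
A*I = 1*(-65/7) = -65/7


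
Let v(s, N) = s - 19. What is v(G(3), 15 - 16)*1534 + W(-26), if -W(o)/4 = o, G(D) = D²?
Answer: -15236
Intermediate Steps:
W(o) = -4*o
v(s, N) = -19 + s
v(G(3), 15 - 16)*1534 + W(-26) = (-19 + 3²)*1534 - 4*(-26) = (-19 + 9)*1534 + 104 = -10*1534 + 104 = -15340 + 104 = -15236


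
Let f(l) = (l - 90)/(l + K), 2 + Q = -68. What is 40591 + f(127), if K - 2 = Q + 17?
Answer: 3084953/76 ≈ 40592.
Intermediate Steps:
Q = -70 (Q = -2 - 68 = -70)
K = -51 (K = 2 + (-70 + 17) = 2 - 53 = -51)
f(l) = (-90 + l)/(-51 + l) (f(l) = (l - 90)/(l - 51) = (-90 + l)/(-51 + l))
40591 + f(127) = 40591 + (-90 + 127)/(-51 + 127) = 40591 + 37/76 = 3084953/76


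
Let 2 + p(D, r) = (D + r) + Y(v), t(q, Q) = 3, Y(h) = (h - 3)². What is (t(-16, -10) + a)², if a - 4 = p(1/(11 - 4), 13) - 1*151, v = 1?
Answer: 813604/49 ≈ 16604.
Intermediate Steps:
Y(h) = (-3 + h)²
p(D, r) = 2 + D + r (p(D, r) = -2 + ((D + r) + (-3 + 1)²) = -2 + ((D + r) + (-2)²) = -2 + ((D + r) + 4) = -2 + (4 + D + r) = 2 + D + r)
a = -923/7 (a = 4 + ((2 + 1/(11 - 4) + 13) - 1*151) = 4 + ((2 + 1/7 + 13) - 151) = 4 + ((2 + ⅐ + 13) - 151) = 4 + (106/7 - 151) = 4 - 951/7 = -923/7 ≈ -131.86)
(t(-16, -10) + a)² = (3 - 923/7)² = (-902/7)² = 813604/49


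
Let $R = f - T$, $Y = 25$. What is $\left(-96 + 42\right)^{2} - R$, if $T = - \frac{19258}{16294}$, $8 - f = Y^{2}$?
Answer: $\frac{28773722}{8147} \approx 3531.8$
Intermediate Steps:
$f = -617$ ($f = 8 - 25^{2} = 8 - 625 = -617$)
$T = - \frac{9629}{8147}$ ($T = \left(-19258\right) \frac{1}{16294} = - \frac{9629}{8147} \approx -1.1819$)
$R = - \frac{5017070}{8147}$ ($R = -617 - - \frac{9629}{8147} = -617 + \frac{9629}{8147} = - \frac{5017070}{8147} \approx -615.82$)
$\left(-96 + 42\right)^{2} - R = \left(-96 + 42\right)^{2} - - \frac{5017070}{8147} = \left(-54\right)^{2} + \frac{5017070}{8147} = 2916 + \frac{5017070}{8147} = \frac{28773722}{8147}$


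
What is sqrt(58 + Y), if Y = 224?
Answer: sqrt(282) ≈ 16.793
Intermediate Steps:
sqrt(58 + Y) = sqrt(58 + 224) = sqrt(282)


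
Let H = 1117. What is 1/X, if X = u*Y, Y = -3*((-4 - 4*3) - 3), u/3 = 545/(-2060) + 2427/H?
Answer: 460204/150167241 ≈ 0.0030646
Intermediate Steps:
u = 2634513/460204 (u = 3*(545/(-2060) + 2427/1117) = 3*(545*(-1/2060) + 2427*(1/1117)) = 3*(-109/412 + 2427/1117) = 3*(878171/460204) = 2634513/460204 ≈ 5.7247)
Y = 57 (Y = -3*((-4 - 12) - 3) = -3*(-16 - 3) = -3*(-19) = 57)
X = 150167241/460204 (X = (2634513/460204)*57 = 150167241/460204 ≈ 326.31)
1/X = 1/(150167241/460204) = 460204/150167241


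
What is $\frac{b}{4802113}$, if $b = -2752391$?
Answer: $- \frac{2752391}{4802113} \approx -0.57316$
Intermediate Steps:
$\frac{b}{4802113} = - \frac{2752391}{4802113}$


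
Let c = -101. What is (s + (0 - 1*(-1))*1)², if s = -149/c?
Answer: 62500/10201 ≈ 6.1268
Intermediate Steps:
s = 149/101 (s = -149/(-101) = -149*(-1/101) = 149/101 ≈ 1.4752)
(s + (0 - 1*(-1))*1)² = (149/101 + (0 - 1*(-1))*1)² = (149/101 + (0 + 1)*1)² = (149/101 + 1*1)² = (149/101 + 1)² = (250/101)² = 62500/10201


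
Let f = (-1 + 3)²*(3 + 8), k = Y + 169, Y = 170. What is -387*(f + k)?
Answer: -148221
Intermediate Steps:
k = 339 (k = 170 + 169 = 339)
f = 44 (f = 2²*11 = 4*11 = 44)
-387*(f + k) = -387*(44 + 339) = -387*383 = -148221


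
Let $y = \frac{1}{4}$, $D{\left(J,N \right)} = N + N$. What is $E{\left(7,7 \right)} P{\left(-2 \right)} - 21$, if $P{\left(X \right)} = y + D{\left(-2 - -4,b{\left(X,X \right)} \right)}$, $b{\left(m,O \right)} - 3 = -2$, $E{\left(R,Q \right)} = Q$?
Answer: $- \frac{21}{4} \approx -5.25$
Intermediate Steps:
$b{\left(m,O \right)} = 1$ ($b{\left(m,O \right)} = 3 - 2 = 1$)
$D{\left(J,N \right)} = 2 N$
$y = \frac{1}{4} \approx 0.25$
$P{\left(X \right)} = \frac{9}{4}$ ($P{\left(X \right)} = \frac{1}{4} + 2 \cdot 1 = \frac{1}{4} + 2 = \frac{9}{4}$)
$E{\left(7,7 \right)} P{\left(-2 \right)} - 21 = 7 \cdot \frac{9}{4} - 21 = \frac{63}{4} - 21 = - \frac{21}{4}$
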